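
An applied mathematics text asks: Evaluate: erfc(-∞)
erfc(x)=1 - erf(x); erfc(-∞)=1 - erf(-∞)=1 - (-1)=2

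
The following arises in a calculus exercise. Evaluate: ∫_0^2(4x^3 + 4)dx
Step 1: Find antiderivative F(x) = x^4+4x
Step 2: F(2) - F(0) = 24 - (0) = 24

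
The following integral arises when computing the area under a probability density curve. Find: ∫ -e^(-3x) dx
Since d/dx[e^(-3x)] = -3e^(-3x), we get 1/3 e^(-3x) + C

Answer: (1/3)e^(-3x) + C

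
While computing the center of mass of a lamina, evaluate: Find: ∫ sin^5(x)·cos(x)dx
Let u=sin(x), du=cos(x) dx
∫ u^5 du=u^6/6 + C

Answer: sin^6(x)/6 + C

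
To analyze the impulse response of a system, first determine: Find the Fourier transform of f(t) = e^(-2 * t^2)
The Fourier transform of a Gaussian e^(-a * t^2) is sqrt(pi/a) * e^(-omega^2/(4a)).
With a = 2: F(omega) = sqrt(pi/2) * e^(-omega^2/8)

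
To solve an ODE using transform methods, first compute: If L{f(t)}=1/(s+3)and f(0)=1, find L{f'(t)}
L{f'(t)} = s·F(s) - f(0) = s/(s+3)-1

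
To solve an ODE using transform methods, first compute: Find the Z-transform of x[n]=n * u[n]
Standard pair: Z{n * u[n]} = z/(z-1)^2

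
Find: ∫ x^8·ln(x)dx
By parts: u=ln(x), dv=x^8 dx
du=1/x dx, v=x^9/9
=x^9·ln(x)/9 - ∫ x^8/9 dx
=x^9·ln(x)/9 - x^9/81+C

Answer: x^9(ln(x)/9-1/81)+C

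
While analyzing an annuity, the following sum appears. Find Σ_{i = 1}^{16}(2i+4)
= 2·Σ i+4·16 = 2·136+64 = 336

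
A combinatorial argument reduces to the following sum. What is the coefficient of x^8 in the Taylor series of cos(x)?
cos(x) = Σ (-1)^k x^(2k)/(2k)!
For x^8: (-1)^4/8! = 1/40320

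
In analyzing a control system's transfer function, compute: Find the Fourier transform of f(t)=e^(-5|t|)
Using the standard pair: F{e^(-a|t|)}=2a/(a^2 + omega^2)
With a=5: F(omega)=10/(25 + omega^2)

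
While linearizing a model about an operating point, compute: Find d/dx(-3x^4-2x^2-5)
Power rule: d/dx(ax^n) = n·a·x^(n-1)
Term by term: -12·x^3 - 4·x

Answer: -12x^3 - 4x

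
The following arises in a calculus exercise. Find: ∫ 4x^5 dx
Using power rule: ∫ 4x^5 dx = 4/6 x^6 + C = (2/3)x^6 + C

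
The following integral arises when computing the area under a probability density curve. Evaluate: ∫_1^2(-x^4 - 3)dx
Step 1: Find antiderivative F(x)=(-1/5)x^5 - 3x
Step 2: F(2) - F(1)=-62/5 - (-16/5)=-46/5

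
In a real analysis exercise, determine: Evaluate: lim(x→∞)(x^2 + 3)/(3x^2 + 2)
Divide numerator and denominator by x^2:
lim (1 + 3/x^2)/(3 + 2/x^2) = 1/3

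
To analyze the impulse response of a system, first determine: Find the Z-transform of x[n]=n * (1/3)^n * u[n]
Using the property Z{n * a^n * u[n]}=az/(z-a)^2
With a=1/3: X(z)=(1/3)z/(z - 1/3)^2, |z| > 1/3

Answer: (1/3)z/(z - 1/3)^2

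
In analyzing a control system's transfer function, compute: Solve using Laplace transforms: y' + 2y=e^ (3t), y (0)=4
Take L: sY - 4+2Y = 1/(s-3)
Y(s+2) = 1/(s-3)+4
Y = 1/((s-3)(s+2))+4/(s+2)
Partial fractions: 1/((s-3)(s+2)) = (1/5)/(s-3) - (1/5)/(s+2)
So Y = (1/5)/(s-3)+(19/5)/(s+2)
Inverse Laplace transform (L^(-1){1/(s-3)} = e^(3t), L^(-1){1/(s+2)} = e^(-2t)):

Answer: y(t) = (1/5)·e^(3t)+(19/5)·e^(-2t)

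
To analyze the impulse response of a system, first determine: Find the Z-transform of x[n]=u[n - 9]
Using the time-shift property: Z{u[n-9]}=z^(-9) * z/(z-1)
=z^(-8)/(z-1)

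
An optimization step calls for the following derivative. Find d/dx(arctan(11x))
d/dx[arctan(u)]=u'/(1 + u²), u=11x, u'=11

Answer: 11/(1 + 121x²)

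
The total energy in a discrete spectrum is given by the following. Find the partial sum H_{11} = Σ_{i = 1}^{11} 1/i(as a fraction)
H_11=1 + 1/2 + 1/3 + ... + 1/11
=83711/27720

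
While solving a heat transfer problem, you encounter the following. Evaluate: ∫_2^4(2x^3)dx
Step 1: Find antiderivative F(x) = (1/2)x^4
Step 2: F(4) - F(2) = 128 - (8) = 120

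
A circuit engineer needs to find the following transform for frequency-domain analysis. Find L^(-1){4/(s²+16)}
L^(-1){w/(s² + w²)}=sin(wt)
Here w=4

Answer: sin(4t)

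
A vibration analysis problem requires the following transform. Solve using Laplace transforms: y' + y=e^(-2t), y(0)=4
Take L: sY - 4+Y = 1/(s+2)
Y(s+1) = 1/(s+2)+4
Y = 1/((s+2)(s+1))+4/(s+1)
Partial fractions: 1/((s+2)(s+1)) = -1/(s+2)+1/(s+1)
So Y = -1/(s+2)+5/(s+1)
Inverse Laplace transform (L^(-1){1/(s+2)} = e^(-2t), L^(-1){1/(s+1)} = e^(-t)):

Answer: y(t) = -1·e^(-2t)+5·e^(-t)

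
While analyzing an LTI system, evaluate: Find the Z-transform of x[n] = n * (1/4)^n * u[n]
Using the property Z{n*a^n*u[n]}=az/(z-a)^2
With a=1/4: X(z)=(1/4)z/(z - 1/4)^2, |z| > 1/4

Answer: (1/4)z/(z - 1/4)^2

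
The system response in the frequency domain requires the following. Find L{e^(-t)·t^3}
First shifting: L{e^(at)f(t)} = F(s-a)
L{t^3} = 6/s^4
Shift s → s+1: 6/(s+1)^4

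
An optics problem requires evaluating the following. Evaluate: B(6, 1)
B(x,y)=Γ(x)Γ(y)/Γ(x + y)=(x-1)!(y-1)!/(x + y-1)!
B(6,1)=5!·0!/6!=1/6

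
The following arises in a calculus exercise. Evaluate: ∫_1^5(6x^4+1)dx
Step 1: Find antiderivative F(x) = (6/5)x^5 + x
Step 2: F(5) - F(1) = 3755 - (11/5) = 18764/5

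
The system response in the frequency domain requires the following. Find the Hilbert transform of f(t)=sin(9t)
The Hilbert transform shifts each frequency component by -pi/2.
H{sin(wt)}=-cos(wt)
With w=9: H{sin(9t)}=-cos(9t)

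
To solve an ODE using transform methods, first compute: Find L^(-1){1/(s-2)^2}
L^(-1){1/(s-a)^n}=t^(n-1)·e^(at)/(n-1)!
Here a=2, n=2: t^1·e^(2t)/1

Answer: t·e^(2t)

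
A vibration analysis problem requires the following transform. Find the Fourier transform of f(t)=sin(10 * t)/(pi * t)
sin(W * t)/(pi * t) = (W/pi) * sinc(W * t/pi) is the impulse response of the ideal low-pass filter with cutoff W (here W = 10).
Its Fourier transform is a rectangular function:
F(omega) = 1 for |omega| < 10, 0 otherwise

Answer: rect(omega/20) [i.e., 1 for |omega| < 10, 0 otherwise]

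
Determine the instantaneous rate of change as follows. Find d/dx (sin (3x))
Chain rule: d/dx[sin(u)]=cos(u)·u' where u=3x
u'=3

Answer: 3·cos(3x)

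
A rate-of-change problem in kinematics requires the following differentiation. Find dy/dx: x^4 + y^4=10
Differentiate: 4x^3 + 4y^3·(dy/dx) = 0
dy/dx = -4x^3/(4y^3)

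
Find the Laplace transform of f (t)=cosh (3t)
L{cosh(at)} = s/(s²-a²)
L{cosh(3t)} = s/(s²-9)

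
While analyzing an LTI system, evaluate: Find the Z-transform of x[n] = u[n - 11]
Using the time-shift property: Z{u[n-11]} = z^(-11) * z/(z-1)
= z^(-10)/(z-1)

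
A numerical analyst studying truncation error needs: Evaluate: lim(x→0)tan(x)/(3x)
tan(u) ≈ u for small u:
tan(x)/(3x) ≈ x/(3x)=1/3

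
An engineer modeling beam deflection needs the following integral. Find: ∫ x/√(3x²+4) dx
Let u = 3x²+4, du = 6x dx
∫ (1/6)·u^(-1/2) du = √u/3+C

Answer: √(3x²+4)/3+C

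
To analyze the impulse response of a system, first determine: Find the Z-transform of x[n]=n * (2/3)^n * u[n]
Using the property Z{n * a^n * u[n]} = az/(z-a)^2
With a = 2/3: X(z) = (2/3)z/(z - 2/3)^2, |z| > 2/3

Answer: (2/3)z/(z - 2/3)^2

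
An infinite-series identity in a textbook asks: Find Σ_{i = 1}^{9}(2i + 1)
=2·Σ i+1·9=2·45+9=99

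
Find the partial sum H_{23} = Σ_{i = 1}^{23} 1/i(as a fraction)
H_23=1+1/2+1/3+...+1/23
=444316699/118982864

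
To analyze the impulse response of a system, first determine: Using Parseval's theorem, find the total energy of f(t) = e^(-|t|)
Parseval's theorem: E = integral |f(t)|^2 dt = (1/2pi) integral |F(omega)|^2 domega
E = integral_{-inf}^{inf} e^(-2|t|) dt = 2*integral_0^inf e^(-2t) dt = 2/(2*1) = 1/1

Answer: 1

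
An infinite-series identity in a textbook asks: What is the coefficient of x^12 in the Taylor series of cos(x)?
cos(x) = Σ (-1)^k x^(2k)/(2k)!
For x^12: (-1)^6/12! = 1/479001600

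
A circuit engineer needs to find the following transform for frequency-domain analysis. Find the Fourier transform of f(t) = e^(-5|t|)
Using the standard pair: F{e^(-a|t|)} = 2a/(a^2 + omega^2)
With a = 5: F(omega) = 10/(25 + omega^2)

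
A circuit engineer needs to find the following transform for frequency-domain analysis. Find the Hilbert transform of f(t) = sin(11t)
The Hilbert transform shifts each frequency component by -pi/2.
H{sin(wt)} = -cos(wt)
With w = 11: H{sin(11t)} = -cos(11t)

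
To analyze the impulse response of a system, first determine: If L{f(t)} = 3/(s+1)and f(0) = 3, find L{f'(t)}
L{f'(t)}=s·F(s) - f(0)=3s/(s + 1) - 3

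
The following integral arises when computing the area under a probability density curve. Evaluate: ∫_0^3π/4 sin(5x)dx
Antiderivative: -cos(5x)/5
Evaluate at bounds: [-cos(5·3π/4)/5] - [-cos(5·0)/5]
=(-(√2/2)+(1))/5=1/5 - √2/10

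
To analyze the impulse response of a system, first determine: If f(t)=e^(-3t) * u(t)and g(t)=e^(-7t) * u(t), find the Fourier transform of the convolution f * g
By the convolution theorem: F{f*g} = F(omega)*G(omega)
F(omega) = 1/(3+j*omega), G(omega) = 1/(7+j*omega)
F{f*g} = 1/((3+j*omega)(7+j*omega))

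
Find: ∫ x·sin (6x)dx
By parts: u=x, dv=sin(6x) dx
du=dx, v=-cos(6x)/6
=-x·cos(6x)/6 + sin(6x)/6² + C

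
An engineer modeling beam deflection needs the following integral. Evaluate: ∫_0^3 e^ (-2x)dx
Antiderivative: (1/(-2))e^(-2x)
Evaluate: (1/(-2))(e^-6-1)

Answer: (e^-6-1)/(-2)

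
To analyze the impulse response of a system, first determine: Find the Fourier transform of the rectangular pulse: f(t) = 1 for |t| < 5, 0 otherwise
F(omega) = integral from -5 to 5 of e^(-j * omega * t) dt
= 2 * sin(5 * omega)/omega = 10 * sinc(5 * omega/pi)

Answer: 2 * sin(5 * omega)/omega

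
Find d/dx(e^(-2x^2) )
Chain rule: d/dx[e^u] = e^u · u' where u = -2x^2
u' = -4x

Answer: -4x·e^(-2x^2)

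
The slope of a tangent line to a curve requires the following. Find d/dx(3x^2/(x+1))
Quotient rule: (f/g)'=(f'g - fg')/g²
f=3x^2, f'=6x
g=x + 1, g'=1

Answer: (6x·(x + 1) - 3x^2)/(x + 1)²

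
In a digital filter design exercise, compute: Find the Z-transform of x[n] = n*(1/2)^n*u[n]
Using the property Z{n * a^n * u[n]}=az/(z-a)^2
With a=1/2: X(z)=(1/2)z/(z - 1/2)^2, |z| > 1/2

Answer: (1/2)z/(z - 1/2)^2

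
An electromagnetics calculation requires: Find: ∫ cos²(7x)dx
Using identity cos²(u)=(1 + cos(2u))/2:
∫ (1 + cos(14x))/2 dx=x/2 + sin(14x)/28 + C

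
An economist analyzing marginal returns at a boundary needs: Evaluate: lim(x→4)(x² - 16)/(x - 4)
Factor: (x² - 16)=(x-4)(x + 4)
Cancel (x-4): lim(x→4) (x + 4)=8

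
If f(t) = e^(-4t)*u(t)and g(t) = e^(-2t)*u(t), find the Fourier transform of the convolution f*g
By the convolution theorem: F{f * g} = F(omega) * G(omega)
F(omega) = 1/(4 + j * omega), G(omega) = 1/(2 + j * omega)
F{f * g} = 1/((4 + j * omega)(2 + j * omega))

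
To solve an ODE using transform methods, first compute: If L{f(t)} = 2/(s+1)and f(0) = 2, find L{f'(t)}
L{f'(t)}=s·F(s) - f(0)=2s/(s + 1) - 2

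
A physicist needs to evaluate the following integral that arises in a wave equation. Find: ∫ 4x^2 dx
Using power rule: ∫ 4x^2 dx = 4/3 x^3+C = (4/3)x^3+C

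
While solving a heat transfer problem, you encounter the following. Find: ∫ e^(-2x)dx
Since d/dx[e^(-2x)]=-2e^(-2x), we get -1/2 e^(-2x)+C

Answer: (-1/2)e^(-2x)+C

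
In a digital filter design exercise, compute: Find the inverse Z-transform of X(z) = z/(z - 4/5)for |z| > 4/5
Standard pair: z/(z-a) <-> a^n*u[n] for causal signals
With a = 4/5: x[n] = (4/5)^n*u[n]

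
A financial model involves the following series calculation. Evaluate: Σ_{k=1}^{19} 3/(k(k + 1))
Partial fractions: 3/(k(k + 1)) = 3/k - 3/(k + 1)
Telescoping sum: 3(1 - 1/20) = 3·19/20

Answer: 57/20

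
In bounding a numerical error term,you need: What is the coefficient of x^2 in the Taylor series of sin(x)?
sin(x) has only odd powers. Coefficient of x^2=0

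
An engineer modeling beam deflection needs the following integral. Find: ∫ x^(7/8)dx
Power rule: ∫ x^(7/8) dx = x^(15/8)/(15/8)+C

Answer: (8/15)·x^(15/8)+C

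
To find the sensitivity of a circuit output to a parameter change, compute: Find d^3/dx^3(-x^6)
Apply power rule 3 times:
d^1: -6x^5
d^2: -30x^4
d^3: -120x^3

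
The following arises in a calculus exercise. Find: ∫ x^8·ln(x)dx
By parts: u=ln(x), dv=x^8 dx
du=1/x dx, v=x^9/9
=x^9·ln(x)/9 - ∫ x^8/9 dx
=x^9·ln(x)/9 - x^9/81+C

Answer: x^9(ln(x)/9-1/81)+C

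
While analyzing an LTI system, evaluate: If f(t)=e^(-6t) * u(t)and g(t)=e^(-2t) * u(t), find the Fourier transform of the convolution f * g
By the convolution theorem: F{f * g} = F(omega) * G(omega)
F(omega) = 1/(6 + j * omega), G(omega) = 1/(2 + j * omega)
F{f * g} = 1/((6 + j * omega)(2 + j * omega))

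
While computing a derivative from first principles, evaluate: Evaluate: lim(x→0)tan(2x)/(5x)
tan(u) ≈ u for small u:
tan(2x)/(5x) ≈ 2x/(5x)=2/5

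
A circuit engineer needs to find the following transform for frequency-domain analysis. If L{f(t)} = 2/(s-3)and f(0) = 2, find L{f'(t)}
L{f'(t)} = s·F(s) - f(0) = 2s/(s-3) - 2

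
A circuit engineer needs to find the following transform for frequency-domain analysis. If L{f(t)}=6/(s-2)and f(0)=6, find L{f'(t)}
L{f'(t)} = s·F(s) - f(0) = 6s/(s-2)-6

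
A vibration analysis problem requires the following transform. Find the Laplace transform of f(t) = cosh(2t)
L{cosh(at)}=s/(s²-a²)
L{cosh(2t)}=s/(s²-4)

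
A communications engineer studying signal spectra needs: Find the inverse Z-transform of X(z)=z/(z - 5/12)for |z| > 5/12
Standard pair: z/(z-a) <-> a^n * u[n] for causal signals
With a = 5/12: x[n] = (5/12)^n * u[n]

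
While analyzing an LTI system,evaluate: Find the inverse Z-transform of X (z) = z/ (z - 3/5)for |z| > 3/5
Standard pair: z/(z-a) <-> a^n*u[n] for causal signals
With a=3/5: x[n]=(3/5)^n*u[n]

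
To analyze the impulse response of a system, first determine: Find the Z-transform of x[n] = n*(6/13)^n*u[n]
Using the property Z{n*a^n*u[n]}=az/(z-a)^2
With a=6/13: X(z)=(6/13)z/(z - 6/13)^2, |z| > 6/13

Answer: (6/13)z/(z - 6/13)^2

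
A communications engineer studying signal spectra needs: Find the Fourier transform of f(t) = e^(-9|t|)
Using the standard pair: F{e^(-a|t|)} = 2a/(a^2+omega^2)
With a = 9: F(omega) = 18/(81+omega^2)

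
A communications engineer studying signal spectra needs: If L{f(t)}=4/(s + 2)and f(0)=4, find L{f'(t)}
L{f'(t)}=s·F(s) - f(0)=4s/(s+2)-4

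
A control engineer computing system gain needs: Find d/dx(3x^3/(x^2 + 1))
Quotient rule: (f/g)' = (f'g - fg')/g²
f = 3x^3, f' = 9x^2
g = x^2 + 1, g' = 2x

Answer: (9x^2·(x^2 + 1) - 6x^4)/(x^2 + 1)²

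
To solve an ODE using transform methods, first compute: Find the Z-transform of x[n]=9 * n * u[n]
Z{n * u[n]}=z/(z-1)^2
By linearity: Z{9 * n * u[n]}=9z/(z-1)^2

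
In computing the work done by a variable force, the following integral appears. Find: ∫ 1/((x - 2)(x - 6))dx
Partial fractions: 1/((x-2)(x-6)) = A/(x-2) + B/(x-6)
A = -1/4, B = 1/4
∫ [-1/4· 1/(x-2) + 1/4· 1/(x-6)] dx
= (1/4)[ln|x-6| - ln|x-2|] + C

Answer: (1/4)·ln|(x-6)/(x-2)| + C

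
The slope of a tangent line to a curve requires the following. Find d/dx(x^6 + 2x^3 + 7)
Power rule: d/dx(ax^n) = n·a·x^(n-1)
Term by term: 6·x^5+6·x^2

Answer: 6x^5+6x^2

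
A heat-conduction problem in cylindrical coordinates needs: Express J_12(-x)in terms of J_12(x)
For integer n: J_n(-x) = (-1)^n J_n(x)
With n = 12: J_12(-x) = (-1)^12 J_12(x) = J_12(x)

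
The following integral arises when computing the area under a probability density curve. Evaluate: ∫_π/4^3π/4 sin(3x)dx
Antiderivative: -cos(3x)/3
Evaluate at bounds: [-cos(3·3π/4)/3] - [-cos(3·π/4)/3]
= (-(√2/2) + (-√2/2))/3 = -√2/3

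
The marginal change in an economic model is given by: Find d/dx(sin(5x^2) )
Chain rule: d/dx[sin(u)] = cos(u)·u' where u = 5x^2
u' = 10x

Answer: 10x·cos(5x^2)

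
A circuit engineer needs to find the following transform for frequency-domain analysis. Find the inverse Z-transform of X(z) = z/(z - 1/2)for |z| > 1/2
Standard pair: z/(z-a) <-> a^n*u[n] for causal signals
With a = 1/2: x[n] = (1/2)^n*u[n]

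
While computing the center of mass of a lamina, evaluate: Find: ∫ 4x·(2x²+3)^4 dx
Let u=2x² + 3, du=4x dx
∫ u^4 du=u^5/5 + C

Answer: (2x² + 3)^5/5 + C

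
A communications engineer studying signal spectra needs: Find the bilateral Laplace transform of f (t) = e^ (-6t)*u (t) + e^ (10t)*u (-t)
For e^(-6t) * u(t): L=1/(s+6), Re(s) > -6
For e^(10t) * u(-t): L=-1/(s-10), Re(s) < 10
Combined: F(s)=1/(s+6)-1/(s-10), -6 < Re(s) < 10

Answer: 1/(s+6)-1/(s-10), ROC: -6 < Re(s) < 10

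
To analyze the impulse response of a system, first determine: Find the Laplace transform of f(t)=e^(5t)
L{e^(at)}=1/(s-a)
L{e^(5t)}=1/(s-5)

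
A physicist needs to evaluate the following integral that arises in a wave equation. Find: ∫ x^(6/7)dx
Power rule: ∫ x^(6/7) dx = x^(13/7)/(13/7) + C

Answer: (7/13)·x^(13/7) + C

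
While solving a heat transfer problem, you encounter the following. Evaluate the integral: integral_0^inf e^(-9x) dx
integral_0^inf e^(-9x) dx=[-1/9*e^(-9x)]_0^inf
=0 - (-1/9)=1/9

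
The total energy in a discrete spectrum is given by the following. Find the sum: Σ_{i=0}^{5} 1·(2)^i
Geometric series: S = a(1 - r^n)/(1 - r)
a = 1, r = 2, n = 6
S = 1(1-64)/-1 = 63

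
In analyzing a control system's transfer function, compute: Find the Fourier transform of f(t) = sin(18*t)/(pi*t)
sin(W*t)/(pi*t) = (W/pi)*sinc(W*t/pi) is the impulse response of the ideal low-pass filter with cutoff W (here W = 18).
Its Fourier transform is a rectangular function:
F(omega) = 1 for |omega| < 18, 0 otherwise

Answer: rect(omega/36) [i.e., 1 for |omega| < 18, 0 otherwise]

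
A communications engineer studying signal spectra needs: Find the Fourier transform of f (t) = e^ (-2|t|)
Using the standard pair: F{e^(-a|t|)} = 2a/(a^2+omega^2)
With a = 2: F(omega) = 4/(4+omega^2)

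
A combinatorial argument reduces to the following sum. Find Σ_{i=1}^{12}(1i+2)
=1·Σ i+2·12=1·78+24=102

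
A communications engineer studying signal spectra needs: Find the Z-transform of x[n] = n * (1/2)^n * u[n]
Using the property Z{n*a^n*u[n]}=az/(z-a)^2
With a=1/2: X(z)=(1/2)z/(z - 1/2)^2, |z| > 1/2

Answer: (1/2)z/(z - 1/2)^2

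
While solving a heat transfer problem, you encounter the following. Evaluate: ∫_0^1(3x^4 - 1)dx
Step 1: Find antiderivative F(x) = (3/5)x^5 - x
Step 2: F(1) - F(0) = -2/5 - (0) = -2/5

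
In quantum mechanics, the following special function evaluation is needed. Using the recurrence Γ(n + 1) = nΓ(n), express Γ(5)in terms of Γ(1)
Γ(5) = 4Γ(4) = 4·3Γ(3) = ... = 4!·Γ(1) = 24·Γ(1)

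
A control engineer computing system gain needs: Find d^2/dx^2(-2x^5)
Apply power rule 2 times:
d^1: -10x^4
d^2: -40x^3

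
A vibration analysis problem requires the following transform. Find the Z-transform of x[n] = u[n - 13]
Using the time-shift property: Z{u[n-13]} = z^(-13) * z/(z-1)
= z^(-12)/(z-1)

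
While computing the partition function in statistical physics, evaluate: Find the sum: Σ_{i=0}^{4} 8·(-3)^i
Geometric series: S=a(1 - r^n)/(1 - r)
a=8, r=-3, n=5
S=8(1+243)/4=488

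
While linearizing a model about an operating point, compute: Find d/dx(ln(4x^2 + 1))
Chain rule: d/dx[ln(u)]=u'/u where u=4x^2+1
u'=8x

Answer: (8x)/(4x^2+1)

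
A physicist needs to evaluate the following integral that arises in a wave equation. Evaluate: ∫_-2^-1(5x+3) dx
Step 1: Find antiderivative F(x)=(5/2)x^2 + 3x
Step 2: F(-1) - F(-2)=-1/2 - (4)=-9/2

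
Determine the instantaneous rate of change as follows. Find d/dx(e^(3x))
Chain rule: d/dx[e^u] = e^u · u' where u = 3x
u' = 3

Answer: 3·e^(3x)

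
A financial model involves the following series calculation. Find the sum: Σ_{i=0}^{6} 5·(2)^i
Geometric series: S = a(1 - r^n)/(1 - r)
a = 5, r = 2, n = 7
S = 5(1-128)/-1 = 635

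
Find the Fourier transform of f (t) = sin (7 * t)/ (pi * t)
sin(W*t)/(pi*t) = (W/pi)*sinc(W*t/pi) is the impulse response of the ideal low-pass filter with cutoff W (here W = 7).
Its Fourier transform is a rectangular function:
F(omega) = 1 for |omega| < 7, 0 otherwise

Answer: rect(omega/14) [i.e., 1 for |omega| < 7, 0 otherwise]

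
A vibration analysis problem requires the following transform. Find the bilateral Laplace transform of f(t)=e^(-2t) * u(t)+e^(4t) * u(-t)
For e^(-2t)*u(t): L=1/(s + 2), Re(s) > -2
For e^(4t)*u(-t): L=-1/(s-4), Re(s) < 4
Combined: F(s)=1/(s + 2) - 1/(s-4), -2 < Re(s) < 4

Answer: 1/(s + 2) - 1/(s-4), ROC: -2 < Re(s) < 4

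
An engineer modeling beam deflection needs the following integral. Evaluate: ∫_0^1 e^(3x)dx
Antiderivative: (1/3)e^(3x)
Evaluate: (1/3)(e^3-1)

Answer: (e^3-1)/3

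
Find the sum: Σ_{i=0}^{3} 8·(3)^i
Geometric series: S = a(1 - r^n)/(1 - r)
a = 8, r = 3, n = 4
S = 8(1 - 81)/-2 = 320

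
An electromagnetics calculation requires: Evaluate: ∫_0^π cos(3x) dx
Antiderivative: sin(3x)/3
Evaluate at bounds: [sin(3·π)/3] - [sin(3·0)/3]
= ((0) - (0))/3 = 0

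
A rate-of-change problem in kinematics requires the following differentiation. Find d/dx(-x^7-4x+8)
Power rule: d/dx(ax^n)=n·a·x^(n-1)
Term by term: -7·x^6 - 4

Answer: -7x^6 - 4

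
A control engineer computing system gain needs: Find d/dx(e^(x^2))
Chain rule: d/dx[e^u] = e^u · u' where u = x^2
u' = 2x

Answer: 2x·e^(x^2)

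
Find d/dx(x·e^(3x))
Product rule: (fg)' = f'g + fg'
f = x, f' = 1
g = e^(3x), g' = 3·e^(3x)

Answer: e^(3x) + 3x·e^(3x)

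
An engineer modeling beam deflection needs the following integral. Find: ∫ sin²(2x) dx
Using identity sin²(u) = (1 - cos(2u))/2:
∫ (1 - cos(4x))/2 dx = x/2 - sin(4x)/8 + C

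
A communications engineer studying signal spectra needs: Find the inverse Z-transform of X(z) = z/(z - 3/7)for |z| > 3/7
Standard pair: z/(z-a) <-> a^n*u[n] for causal signals
With a=3/7: x[n]=(3/7)^n*u[n]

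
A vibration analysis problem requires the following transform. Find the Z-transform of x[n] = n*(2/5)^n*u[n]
Using the property Z{n * a^n * u[n]} = az/(z-a)^2
With a = 2/5: X(z) = (2/5)z/(z - 2/5)^2, |z| > 2/5

Answer: (2/5)z/(z - 2/5)^2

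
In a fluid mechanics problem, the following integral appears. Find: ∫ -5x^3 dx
Using power rule: ∫ -5x^3 dx=-5/4 x^4+C=(-5/4)x^4+C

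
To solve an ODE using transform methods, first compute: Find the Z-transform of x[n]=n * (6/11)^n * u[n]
Using the property Z{n * a^n * u[n]}=az/(z-a)^2
With a=6/11: X(z)=(6/11)z/(z - 6/11)^2, |z| > 6/11

Answer: (6/11)z/(z - 6/11)^2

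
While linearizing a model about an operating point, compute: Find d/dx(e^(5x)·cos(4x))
Product rule: (fg)' = f'g+fg'
f = e^(5x), f' = 5·e^(5x)
g = cos(4x), g' = -4·sin(4x)

Answer: 5·e^(5x)·cos(4x)-4·e^(5x)·sin(4x)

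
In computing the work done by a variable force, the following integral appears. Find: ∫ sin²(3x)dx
Using identity sin²(u) = (1 - cos(2u))/2:
∫ (1 - cos(6x))/2 dx = x/2 - sin(6x)/12+C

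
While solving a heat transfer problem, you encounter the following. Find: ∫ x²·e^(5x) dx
Integration by parts twice:
First: u=x², dv=e^(5x) dx => x²e^(5x)/5 - (2/5)∫ xe^(5x) dx
Second (∫ xe^(5x) dx): xe^(5x)/5 - e^(5x)/25
Combining: e^(5x)(x²/5-2x/25+2/125)+C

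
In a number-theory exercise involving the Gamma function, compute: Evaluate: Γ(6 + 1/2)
Γ(n + 1/2) = (2n)!√π/(4^n·n!)
= 479001600√π/(4096·720) = (10395/64)·√π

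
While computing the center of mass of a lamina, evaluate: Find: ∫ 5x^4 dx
Using power rule: ∫ 5x^4 dx=5/5 x^5+C=x^5+C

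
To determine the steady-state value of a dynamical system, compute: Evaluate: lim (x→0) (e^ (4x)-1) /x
L'Hôpital (0/0): lim 4e^(4x)/1 = 4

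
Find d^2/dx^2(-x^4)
Apply power rule 2 times:
d^1: -4x^3
d^2: -12x^2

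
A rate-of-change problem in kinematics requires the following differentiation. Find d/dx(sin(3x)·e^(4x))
Product rule: (fg)'=f'g+fg'
f=sin(3x), f'=3·cos(3x)
g=e^(4x), g'=4·e^(4x)

Answer: 3·cos(3x)·e^(4x)+4·sin(3x)·e^(4x)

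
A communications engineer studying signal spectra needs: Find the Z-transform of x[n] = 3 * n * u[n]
Z{n * u[n]}=z/(z-1)^2
By linearity: Z{3 * n * u[n]}=3z/(z-1)^2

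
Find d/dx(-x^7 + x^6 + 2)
Power rule: d/dx(ax^n) = n·a·x^(n-1)
Term by term: -7·x^6+6·x^5

Answer: -7x^6+6x^5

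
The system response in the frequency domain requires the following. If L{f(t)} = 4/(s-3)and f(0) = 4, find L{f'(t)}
L{f'(t)} = s·F(s) - f(0) = 4s/(s-3)-4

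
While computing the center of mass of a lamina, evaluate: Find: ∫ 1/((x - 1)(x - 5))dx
Partial fractions: 1/((x-1)(x-5))=A/(x-1) + B/(x-5)
A=-1/4, B=1/4
∫ [-1/4· 1/(x-1) + 1/4· 1/(x-5)] dx
=(1/4)[ln|x-5| - ln|x-1|] + C

Answer: (1/4)·ln|(x-5)/(x-1)| + C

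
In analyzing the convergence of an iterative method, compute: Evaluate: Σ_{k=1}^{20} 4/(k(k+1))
Partial fractions: 4/(k(k+1))=4/k - 4/(k+1)
Telescoping sum: 4(1-1/21)=4·20/21

Answer: 80/21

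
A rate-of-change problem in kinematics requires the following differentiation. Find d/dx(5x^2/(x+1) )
Quotient rule: (f/g)' = (f'g - fg')/g²
f = 5x^2, f' = 10x
g = x + 1, g' = 1

Answer: (10x·(x + 1) - 5x^2)/(x + 1)²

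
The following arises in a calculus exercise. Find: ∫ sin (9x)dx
Using substitution u=9x: ∫ sin(u) du/9=-cos(u)/9+C

Answer: (-1/9)cos(9x)+C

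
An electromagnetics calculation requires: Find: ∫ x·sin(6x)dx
By parts: u=x, dv=sin(6x) dx
du=dx, v=-cos(6x)/6
=-x·cos(6x)/6 + sin(6x)/6² + C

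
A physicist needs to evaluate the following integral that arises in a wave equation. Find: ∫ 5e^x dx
Since d/dx[e^x] = +e^x, we get 5e^x+C

Answer: 5e^x+C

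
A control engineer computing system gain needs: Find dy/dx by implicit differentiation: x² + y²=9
Differentiate both sides: 2x+2y·(dy/dx) = 0
Solve: dy/dx = -2x/(2y) = -x/y

Answer: dy/dx = -x/y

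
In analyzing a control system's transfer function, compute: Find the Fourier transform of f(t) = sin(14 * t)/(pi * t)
sin(W * t)/(pi * t)=(W/pi) * sinc(W * t/pi) is the impulse response of the ideal low-pass filter with cutoff W (here W=14).
Its Fourier transform is a rectangular function:
F(omega)=1 for |omega| < 14, 0 otherwise

Answer: rect(omega/28) [i.e., 1 for |omega| < 14, 0 otherwise]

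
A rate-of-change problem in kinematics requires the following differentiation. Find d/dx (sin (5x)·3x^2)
Product rule: (fg)' = f'g + fg'
f = sin(5x), f' = 5·cos(5x)
g = 3x^2, g' = 6x

Answer: 15·cos(5x)·x^2 + 6·sin(5x)·x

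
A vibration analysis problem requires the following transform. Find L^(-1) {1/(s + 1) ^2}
L^(-1){1/(s-a)^n} = t^(n-1)·e^(at)/(n-1)!
Here a = -1, n = 2: t^1·e^(-t)/1

Answer: t·e^(-t)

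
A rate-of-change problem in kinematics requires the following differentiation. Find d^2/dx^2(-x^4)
Apply power rule 2 times:
d^1: -4x^3
d^2: -12x^2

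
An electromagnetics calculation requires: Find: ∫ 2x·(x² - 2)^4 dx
Let u=x² - 2, du=2x dx
∫ u^4 du=u^5/5+C

Answer: (x² - 2)^5/5+C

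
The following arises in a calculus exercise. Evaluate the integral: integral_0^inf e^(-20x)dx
integral_0^inf e^(-20x) dx = [-1/20*e^(-20x)]_0^inf
= 0 - (-1/20) = 1/20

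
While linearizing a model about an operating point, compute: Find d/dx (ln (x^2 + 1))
Chain rule: d/dx[ln(u)] = u'/u where u = x^2+1
u' = 2x

Answer: (2x)/(x^2+1)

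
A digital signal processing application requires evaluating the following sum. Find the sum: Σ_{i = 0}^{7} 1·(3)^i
Geometric series: S=a(1 - r^n)/(1 - r)
a=1, r=3, n=8
S=1(1 - 6561)/-2=3280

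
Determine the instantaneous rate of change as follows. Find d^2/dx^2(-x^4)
Apply power rule 2 times:
d^1: -4x^3
d^2: -12x^2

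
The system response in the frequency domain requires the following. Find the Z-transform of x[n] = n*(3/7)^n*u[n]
Using the property Z{n * a^n * u[n]}=az/(z-a)^2
With a=3/7: X(z)=(3/7)z/(z - 3/7)^2, |z| > 3/7

Answer: (3/7)z/(z - 3/7)^2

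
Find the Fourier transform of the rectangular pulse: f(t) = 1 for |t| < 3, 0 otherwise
F(omega)=integral from -3 to 3 of e^(-j*omega*t) dt
=2*sin(3*omega)/omega=6*sinc(3*omega/pi)

Answer: 2*sin(3*omega)/omega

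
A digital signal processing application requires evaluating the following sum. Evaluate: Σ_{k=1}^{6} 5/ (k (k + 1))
Partial fractions: 5/(k(k+1))=5/k - 5/(k+1)
Telescoping sum: 5(1-1/7)=5·6/7

Answer: 30/7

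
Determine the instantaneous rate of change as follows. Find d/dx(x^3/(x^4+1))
Quotient rule: (f/g)'=(f'g - fg')/g²
f=x^3, f'=3x^2
g=x^4 + 1, g'=4x^3

Answer: (3x^2·(x^4 + 1) - 4x^6)/(x^4 + 1)²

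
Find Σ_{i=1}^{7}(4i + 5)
= 4·Σ i+5·7 = 4·28+35 = 147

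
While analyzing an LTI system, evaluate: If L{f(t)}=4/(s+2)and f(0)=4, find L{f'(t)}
L{f'(t)} = s·F(s) - f(0) = 4s/(s + 2) - 4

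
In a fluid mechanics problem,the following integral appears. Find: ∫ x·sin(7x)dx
By parts: u = x, dv = sin(7x) dx
du = dx, v = -cos(7x)/7
= -x·cos(7x)/7+sin(7x)/7²+C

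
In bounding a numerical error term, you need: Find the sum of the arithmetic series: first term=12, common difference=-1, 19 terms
Last term: a_n = 12 + (19 - 1)·-1 = -6
Sum = n(a_1 + a_n)/2 = 19(12 + (-6))/2 = 57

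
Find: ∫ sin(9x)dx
Using substitution u=9x: ∫ sin(u) du/9=-cos(u)/9 + C

Answer: (-1/9)cos(9x) + C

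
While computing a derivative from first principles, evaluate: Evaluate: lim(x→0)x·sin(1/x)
Squeeze theorem: -|x| ≤ x·sin(1/x) ≤ |x|
Since x → 0 as x → 0, by squeeze theorem the limit is 0

Answer: 0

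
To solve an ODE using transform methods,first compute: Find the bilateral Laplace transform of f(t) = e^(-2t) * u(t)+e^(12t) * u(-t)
For e^(-2t)*u(t): L=1/(s + 2), Re(s) > -2
For e^(12t)*u(-t): L=-1/(s-12), Re(s) < 12
Combined: F(s)=1/(s + 2) - 1/(s-12), -2 < Re(s) < 12

Answer: 1/(s + 2) - 1/(s-12), ROC: -2 < Re(s) < 12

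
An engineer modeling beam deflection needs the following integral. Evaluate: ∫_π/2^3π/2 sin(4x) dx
Antiderivative: -cos(4x)/4
Evaluate at bounds: [-cos(4·3π/2)/4] - [-cos(4·π/2)/4]
= (-(1) + (1))/4 = 0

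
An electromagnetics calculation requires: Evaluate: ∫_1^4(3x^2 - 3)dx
Step 1: Find antiderivative F(x) = x^3 - 3x
Step 2: F(4) - F(1) = 52 - (-2) = 54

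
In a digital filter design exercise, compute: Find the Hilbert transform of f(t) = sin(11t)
The Hilbert transform shifts each frequency component by -pi/2.
H{sin(wt)}=-cos(wt)
With w=11: H{sin(11t)}=-cos(11t)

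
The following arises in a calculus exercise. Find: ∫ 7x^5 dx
Using power rule: ∫ 7x^5 dx = 7/6 x^6 + C = (7/6)x^6 + C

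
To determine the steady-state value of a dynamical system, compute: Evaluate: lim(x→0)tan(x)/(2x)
tan(u) ≈ u for small u:
tan(x)/(2x) ≈ x/(2x) = 1/2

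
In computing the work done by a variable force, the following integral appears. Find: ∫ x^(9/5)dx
Power rule: ∫ x^(9/5) dx = x^(14/5)/(14/5)+C

Answer: (5/14)·x^(14/5)+C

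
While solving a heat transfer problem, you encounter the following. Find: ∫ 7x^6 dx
Using power rule: ∫ 7x^6 dx = 7/7 x^7+C = x^7+C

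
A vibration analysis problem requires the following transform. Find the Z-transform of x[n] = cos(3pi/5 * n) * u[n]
Z{cos(w0*n)*u[n]} = z(z - cos(w0))/(z^2-2z*cos(w0)+1)
With w0 = 3pi/5: X(z) = z(z - cos(3pi/5))/(z^2-2z*cos(3pi/5)+1)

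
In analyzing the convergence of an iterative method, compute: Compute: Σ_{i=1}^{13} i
Using formula: Σ i^1=n(n + 1)/2=13·14/2=91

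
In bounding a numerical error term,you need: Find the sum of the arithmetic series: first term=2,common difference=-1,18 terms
Last term: a_n=2+(18-1)·-1=-15
Sum=n(a_1+a_n)/2=18(2+(-15))/2=-117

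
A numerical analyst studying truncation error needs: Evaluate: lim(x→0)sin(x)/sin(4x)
sin(u) ≈ u for small u:
sin(x)/sin(4x) ≈ x/(4x) = 1/4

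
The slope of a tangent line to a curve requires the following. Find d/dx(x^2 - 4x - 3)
Power rule: d/dx(ax^n) = n·a·x^(n-1)
Term by term: 2·x - 4

Answer: 2x - 4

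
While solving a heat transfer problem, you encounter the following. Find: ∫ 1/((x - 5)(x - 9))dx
Partial fractions: 1/((x-5)(x-9)) = A/(x-5) + B/(x-9)
A = -1/4, B = 1/4
∫ [-1/4· 1/(x-5) + 1/4· 1/(x-9)] dx
= (1/4)[ln|x-9| - ln|x-5|] + C

Answer: (1/4)·ln|(x-9)/(x-5)| + C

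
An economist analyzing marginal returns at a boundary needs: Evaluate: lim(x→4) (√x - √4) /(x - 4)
Multiply by conjugate (√x+√4)/(√x+√4):
=(x - 4)/((x - 4)(√x+√4))=1/(√x+√4)
As x → 4: 1/(2√4)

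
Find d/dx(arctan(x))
d/dx[arctan(u)] = u'/(1 + u²), u = x, u' = 1

Answer: 1/(1 + x²)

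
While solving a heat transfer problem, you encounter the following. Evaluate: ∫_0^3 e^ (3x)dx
Antiderivative: (1/3)e^(3x)
Evaluate: (1/3)(e^9 - 1)

Answer: (e^9 - 1)/3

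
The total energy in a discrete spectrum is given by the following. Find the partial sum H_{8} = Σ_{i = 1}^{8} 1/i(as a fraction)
H_8 = 1 + 1/2 + 1/3 + ... + 1/8
= 761/280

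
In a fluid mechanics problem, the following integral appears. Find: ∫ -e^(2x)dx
Since d/dx[e^(2x)]=2e^(2x), we get -1/2 e^(2x)+C

Answer: (-1/2)e^(2x)+C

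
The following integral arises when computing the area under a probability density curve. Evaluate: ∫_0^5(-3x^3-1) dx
Step 1: Find antiderivative F(x) = (-3/4)x^4 - x
Step 2: F(5) - F(0) = -1895/4 - (0) = -1895/4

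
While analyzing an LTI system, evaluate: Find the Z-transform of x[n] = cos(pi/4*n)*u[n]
Z{cos(w0 * n) * u[n]}=z(z - cos(w0))/(z^2-2z * cos(w0)+1)
With w0=pi/4: X(z)=z(z - cos(pi/4))/(z^2-2z * cos(pi/4)+1)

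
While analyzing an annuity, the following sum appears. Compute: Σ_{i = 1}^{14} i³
Using formula: Σ i^3 = [n(n+1)/2]² = [14·15/2]² = 11025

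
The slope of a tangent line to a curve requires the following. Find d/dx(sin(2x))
Chain rule: d/dx[sin(u)]=cos(u)·u' where u=2x
u'=2

Answer: 2·cos(2x)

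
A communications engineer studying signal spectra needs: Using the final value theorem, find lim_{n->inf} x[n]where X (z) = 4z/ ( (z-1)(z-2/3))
Final value theorem: lim x[n]=lim_{z->1} (z-1)*X(z)
(z-1)*X(z)=4z/(z-2/3)
As z->1: 4/(1 - 2/3)=4/(1/3)=12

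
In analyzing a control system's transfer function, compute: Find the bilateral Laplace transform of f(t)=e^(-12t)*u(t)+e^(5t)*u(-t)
For e^(-12t) * u(t): L=1/(s+12), Re(s) > -12
For e^(5t) * u(-t): L=-1/(s-5), Re(s) < 5
Combined: F(s)=1/(s+12)-1/(s-5), -12 < Re(s) < 5

Answer: 1/(s+12)-1/(s-5), ROC: -12 < Re(s) < 5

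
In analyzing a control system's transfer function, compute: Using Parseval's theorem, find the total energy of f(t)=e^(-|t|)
Parseval's theorem: E = integral |f(t)|^2 dt = (1/2pi) integral |F(omega)|^2 domega
E = integral_{-inf}^{inf} e^(-2|t|) dt = 2*integral_0^inf e^(-2t) dt = 2/(2*1) = 1/1

Answer: 1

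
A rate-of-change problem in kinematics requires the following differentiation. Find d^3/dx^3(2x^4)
Apply power rule 3 times:
d^1: 8x^3
d^2: 24x^2
d^3: 48x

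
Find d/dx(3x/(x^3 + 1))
Quotient rule: (f/g)'=(f'g - fg')/g²
f=3x, f'=3
g=x^3+1, g'=3x^2

Answer: (3·(x^3+1)-9x^3)/(x^3+1)²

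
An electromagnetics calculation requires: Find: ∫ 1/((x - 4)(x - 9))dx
Partial fractions: 1/((x-4)(x-9)) = A/(x-4)+B/(x-9)
A = -1/5, B = 1/5
∫ [-1/5· 1/(x-4)+1/5· 1/(x-9)] dx
= (1/5)[ln|x-9| - ln|x-4|]+C

Answer: (1/5)·ln|(x-9)/(x-4)|+C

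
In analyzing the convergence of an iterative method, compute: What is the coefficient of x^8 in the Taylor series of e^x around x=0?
Taylor series of e^x = Σ x^n/n!
Coefficient of x^8 = 1/8! = 1/40320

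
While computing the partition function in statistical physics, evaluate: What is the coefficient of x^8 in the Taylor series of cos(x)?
cos(x)=Σ (-1)^k x^(2k)/(2k)!
For x^8: (-1)^4/8!=1/40320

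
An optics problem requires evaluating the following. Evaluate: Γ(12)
Γ(n)=(n-1)! for positive integers
Γ(12)=11!=39916800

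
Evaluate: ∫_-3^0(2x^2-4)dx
Step 1: Find antiderivative F(x)=(2/3)x^3-4x
Step 2: F(0) - F(-3)=0 - (-6)=6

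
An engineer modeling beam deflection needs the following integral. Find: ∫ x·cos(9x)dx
By parts: u=x, dv=cos(9x) dx
du=dx, v=sin(9x)/9
=x·sin(9x)/9 + cos(9x)/9² + C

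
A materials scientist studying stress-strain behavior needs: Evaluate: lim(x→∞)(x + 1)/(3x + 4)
Divide numerator and denominator by x:
lim (1+1/x)/(3+4/x) = 1/3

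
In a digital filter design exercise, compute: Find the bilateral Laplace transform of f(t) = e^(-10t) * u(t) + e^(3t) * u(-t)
For e^(-10t) * u(t): L=1/(s + 10), Re(s) > -10
For e^(3t) * u(-t): L=-1/(s-3), Re(s) < 3
Combined: F(s)=1/(s + 10) - 1/(s-3), -10 < Re(s) < 3

Answer: 1/(s + 10) - 1/(s-3), ROC: -10 < Re(s) < 3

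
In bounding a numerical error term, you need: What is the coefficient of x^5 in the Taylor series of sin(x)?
sin(x) = Σ (-1)^k x^(2k + 1)/(2k + 1)!
For x^5: (-1)^2/5! = 1/120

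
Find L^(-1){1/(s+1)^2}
L^(-1){1/(s-a)^n}=t^(n-1)·e^(at)/(n-1)!
Here a=-1, n=2: t^1·e^(-t)/1

Answer: t·e^(-t)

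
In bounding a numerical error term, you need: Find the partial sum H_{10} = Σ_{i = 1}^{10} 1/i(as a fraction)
H_10 = 1 + 1/2 + 1/3 + ... + 1/10
= 7381/2520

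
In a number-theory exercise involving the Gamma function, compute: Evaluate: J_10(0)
J_n(0) = 0 for all n > 0 (Bessel function of first kind)
J_10(0) = 0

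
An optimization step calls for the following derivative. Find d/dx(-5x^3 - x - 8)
Power rule: d/dx(ax^n)=n·a·x^(n-1)
Term by term: -15·x^2 - 1

Answer: -15x^2 - 1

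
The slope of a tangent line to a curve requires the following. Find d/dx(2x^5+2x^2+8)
Power rule: d/dx(ax^n)=n·a·x^(n-1)
Term by term: 10·x^4 + 4·x

Answer: 10x^4 + 4x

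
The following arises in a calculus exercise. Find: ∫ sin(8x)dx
Using substitution u=8x: ∫ sin(u) du/8=-cos(u)/8 + C

Answer: (-1/8)cos(8x) + C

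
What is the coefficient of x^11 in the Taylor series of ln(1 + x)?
ln(1+x) = Σ (-1)^(n+1) x^n/n
Coefficient of x^11 = (-1)^12/11 = 1/11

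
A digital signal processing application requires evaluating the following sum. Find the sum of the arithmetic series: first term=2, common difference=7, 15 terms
Last term: a_n = 2+(15-1)·7 = 100
Sum = n(a_1+a_n)/2 = 15(2+100)/2 = 765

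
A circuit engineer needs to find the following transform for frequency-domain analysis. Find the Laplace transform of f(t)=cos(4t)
L{cos(wt)}=s/(s²+w²)
L{cos(4t)}=s/(s²+16)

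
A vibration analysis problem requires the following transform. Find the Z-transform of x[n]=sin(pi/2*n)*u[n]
Z{sin(w0*n)*u[n]} = z*sin(w0)/(z^2 - 2z*cos(w0) + 1)
With w0 = pi/2: X(z) = z*sin(pi/2)/(z^2 - 2z*cos(pi/2) + 1)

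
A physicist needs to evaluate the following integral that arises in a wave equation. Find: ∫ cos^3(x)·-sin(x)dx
Let u = cos(x), du = -sin(x) dx
∫ u^3 du = u^4/4+C

Answer: cos^4(x)/4+C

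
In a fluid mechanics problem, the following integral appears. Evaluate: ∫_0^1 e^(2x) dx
Antiderivative: (1/2)e^(2x)
Evaluate: (1/2)(e^2-1)

Answer: (e^2-1)/2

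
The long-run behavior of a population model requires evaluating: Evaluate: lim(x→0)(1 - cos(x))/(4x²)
Using 1-cos(u) ≈ u²/2 for small u:
(1-cos(x)) ≈ (x)²/2=1x²/2
So limit=1/(2·4)=1/8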